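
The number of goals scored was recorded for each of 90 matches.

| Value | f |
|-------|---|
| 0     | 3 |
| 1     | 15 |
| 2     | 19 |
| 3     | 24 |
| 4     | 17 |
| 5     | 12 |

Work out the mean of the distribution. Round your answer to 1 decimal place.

2.8

Values: 0, 1, 2, 3, 4, 5
Σfx = 3×0 + 15×1 + 19×2 + 24×3 + 17×4 + 12×5 = 253
n = Σf = 90
Mean = 253 / 90 = 2.8111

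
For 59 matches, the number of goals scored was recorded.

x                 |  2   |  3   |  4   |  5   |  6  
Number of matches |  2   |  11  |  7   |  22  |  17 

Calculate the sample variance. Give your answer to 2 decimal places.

Values: 2, 3, 4, 5, 6
n = 59, Σfx = 277, mean = 4.6949
Σfx² = 1381
Σf(x − x̄)² = Σfx² − (Σfx)²/n = 1381 − 277²/59 = 80.5085
Sample variance = 80.5085 / 58 = 1.3881

1.39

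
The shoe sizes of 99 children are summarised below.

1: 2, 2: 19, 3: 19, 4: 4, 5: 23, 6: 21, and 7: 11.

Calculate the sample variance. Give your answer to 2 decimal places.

3.13

Values: 1, 2, 3, 4, 5, 6, 7
n = 99, Σfx = 431, mean = 4.3535
Σfx² = 2183
Σf(x − x̄)² = Σfx² − (Σfx)²/n = 2183 − 431²/99 = 306.6263
Sample variance = 306.6263 / 98 = 3.1288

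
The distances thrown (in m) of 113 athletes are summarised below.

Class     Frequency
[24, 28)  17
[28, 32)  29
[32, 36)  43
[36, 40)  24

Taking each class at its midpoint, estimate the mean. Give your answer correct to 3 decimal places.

32.619

Midpoints: 26, 30, 34, 38
Σfm = 17×26 + 29×30 + 43×34 + 24×38 = 3686
n = Σf = 113
Mean = 3686 / 113 = 32.6195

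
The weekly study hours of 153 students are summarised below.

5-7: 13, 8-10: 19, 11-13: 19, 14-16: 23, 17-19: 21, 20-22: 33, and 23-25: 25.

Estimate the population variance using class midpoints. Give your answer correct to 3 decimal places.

Midpoints: 6, 9, 12, 15, 18, 21, 24
n = 153, Σfm = 2493, mean = 16.2941
Σfm² = 45675
Σf(m − x̄)² = Σfm² − (Σfm)²/n = 45675 − 2493²/153 = 5053.7647
Population variance = 5053.7647 / 153 = 33.0311

33.031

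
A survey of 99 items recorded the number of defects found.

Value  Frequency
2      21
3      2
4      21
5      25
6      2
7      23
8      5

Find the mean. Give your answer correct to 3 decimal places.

Values: 2, 3, 4, 5, 6, 7, 8
Σfx = 21×2 + 2×3 + 21×4 + 25×5 + 2×6 + 23×7 + 5×8 = 470
n = Σf = 99
Mean = 470 / 99 = 4.7475

4.747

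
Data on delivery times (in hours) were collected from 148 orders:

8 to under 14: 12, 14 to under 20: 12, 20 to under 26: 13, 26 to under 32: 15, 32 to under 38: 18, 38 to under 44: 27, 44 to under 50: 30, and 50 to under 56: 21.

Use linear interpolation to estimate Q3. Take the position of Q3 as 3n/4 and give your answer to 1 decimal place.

Cumulative frequencies: 12, 24, 37, 52, 70, 97, 127, 148
n = 148; position = 3n/4 = 111.
This falls in the class 44 to under 50: L = 44, F = 97, f = 30, h = 6.
Upper quartile ≈ 44 + ((111 − 97) / 30) × 6 = 46.8000

46.8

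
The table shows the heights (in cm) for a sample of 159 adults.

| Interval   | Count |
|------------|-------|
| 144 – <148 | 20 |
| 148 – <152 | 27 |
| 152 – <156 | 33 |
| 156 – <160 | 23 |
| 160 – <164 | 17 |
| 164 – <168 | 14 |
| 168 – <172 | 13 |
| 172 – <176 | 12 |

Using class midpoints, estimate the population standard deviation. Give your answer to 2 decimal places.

Midpoints: 146, 150, 154, 158, 162, 166, 170, 174
n = 159, Σfm = 25062, mean = 157.6226
Σfm² = 3961564
Σf(m − x̄)² = Σfm² − (Σfm)²/n = 3961564 − 25062²/159 = 11225.3585
Population variance = 11225.3585 / 159 = 70.5997
Standard deviation = √70.5997 = 8.4024

8.40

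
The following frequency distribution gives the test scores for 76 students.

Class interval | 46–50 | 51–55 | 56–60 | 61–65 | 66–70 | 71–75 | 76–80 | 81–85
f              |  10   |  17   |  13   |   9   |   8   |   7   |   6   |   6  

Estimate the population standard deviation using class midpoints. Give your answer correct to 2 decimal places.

10.80

Midpoints: 48, 53, 58, 63, 68, 73, 78, 83
n = 76, Σfm = 4723, mean = 62.1447
Σfm² = 302379
Σf(m − x̄)² = Σfm² − (Σfm)²/n = 302379 − 4723²/76 = 8869.4079
Population variance = 8869.4079 / 76 = 116.7027
Standard deviation = √116.7027 = 10.8029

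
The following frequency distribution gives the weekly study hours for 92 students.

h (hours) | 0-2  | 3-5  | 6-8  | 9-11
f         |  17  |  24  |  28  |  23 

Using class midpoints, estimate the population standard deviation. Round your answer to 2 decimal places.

3.15

Midpoints: 1, 4, 7, 10
n = 92, Σfm = 539, mean = 5.8587
Σfm² = 4073
Σf(m − x̄)² = Σfm² − (Σfm)²/n = 4073 − 539²/92 = 915.1630
Population variance = 915.1630 / 92 = 9.9474
Standard deviation = √9.9474 = 3.1540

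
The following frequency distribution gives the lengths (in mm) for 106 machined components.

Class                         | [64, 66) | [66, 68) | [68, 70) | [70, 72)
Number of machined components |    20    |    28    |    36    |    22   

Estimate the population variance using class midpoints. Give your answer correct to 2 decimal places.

4.15

Midpoints: 65, 67, 69, 71
n = 106, Σfm = 7222, mean = 68.1321
Σfm² = 492490
Σf(m − x̄)² = Σfm² − (Σfm)²/n = 492490 − 7222²/106 = 440.1509
Population variance = 440.1509 / 106 = 4.1524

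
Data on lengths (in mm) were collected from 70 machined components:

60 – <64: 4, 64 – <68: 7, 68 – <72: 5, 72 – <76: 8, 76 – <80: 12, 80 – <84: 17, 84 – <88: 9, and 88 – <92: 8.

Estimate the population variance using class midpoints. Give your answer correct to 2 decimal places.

Midpoints: 62, 66, 70, 74, 78, 82, 86, 90
n = 70, Σfm = 5476, mean = 78.2286
Σfm² = 432856
Σf(m − x̄)² = Σfm² − (Σfm)²/n = 432856 − 5476²/70 = 4476.3429
Population variance = 4476.3429 / 70 = 63.9478

63.95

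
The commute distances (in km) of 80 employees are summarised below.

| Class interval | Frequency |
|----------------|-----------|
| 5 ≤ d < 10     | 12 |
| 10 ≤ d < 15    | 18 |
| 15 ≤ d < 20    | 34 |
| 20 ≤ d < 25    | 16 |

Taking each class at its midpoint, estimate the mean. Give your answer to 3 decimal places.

Midpoints: 7.5, 12.5, 17.5, 22.5
Σfm = 12×7.5 + 18×12.5 + 34×17.5 + 16×22.5 = 1270
n = Σf = 80
Mean = 1270 / 80 = 15.8750

15.875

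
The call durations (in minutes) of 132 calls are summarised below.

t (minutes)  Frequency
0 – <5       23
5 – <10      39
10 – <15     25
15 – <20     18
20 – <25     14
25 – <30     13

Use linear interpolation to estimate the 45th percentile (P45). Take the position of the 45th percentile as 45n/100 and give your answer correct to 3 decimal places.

Cumulative frequencies: 23, 62, 87, 105, 119, 132
n = 132; position = 45n/100 = 59.4.
This falls in the class 5 – <10: L = 5, F = 23, f = 39, h = 5.
45th percentile ≈ 5 + ((59.4 − 23) / 39) × 5 = 9.6667

9.667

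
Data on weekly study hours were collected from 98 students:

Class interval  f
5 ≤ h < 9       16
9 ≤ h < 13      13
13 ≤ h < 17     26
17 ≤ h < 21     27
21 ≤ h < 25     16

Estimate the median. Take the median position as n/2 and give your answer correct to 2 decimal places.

16.08

Cumulative frequencies: 16, 29, 55, 82, 98
n = 98; position = n/2 = 49.
This falls in the class 13 ≤ h < 17: L = 13, F = 29, f = 26, h = 4.
Median ≈ 13 + ((49 − 29) / 26) × 4 = 16.0769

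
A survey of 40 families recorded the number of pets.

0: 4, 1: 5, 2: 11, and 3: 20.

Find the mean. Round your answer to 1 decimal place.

2.2

Values: 0, 1, 2, 3
Σfx = 4×0 + 5×1 + 11×2 + 20×3 = 87
n = Σf = 40
Mean = 87 / 40 = 2.1750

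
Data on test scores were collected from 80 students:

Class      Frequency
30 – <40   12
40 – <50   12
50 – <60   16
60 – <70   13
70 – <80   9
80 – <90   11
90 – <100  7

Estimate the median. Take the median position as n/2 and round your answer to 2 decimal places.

60.00

Cumulative frequencies: 12, 24, 40, 53, 62, 73, 80
n = 80; position = n/2 = 40.
This falls in the class 50 – <60: L = 50, F = 24, f = 16, h = 10.
Median ≈ 50 + ((40 − 24) / 16) × 10 = 60.0000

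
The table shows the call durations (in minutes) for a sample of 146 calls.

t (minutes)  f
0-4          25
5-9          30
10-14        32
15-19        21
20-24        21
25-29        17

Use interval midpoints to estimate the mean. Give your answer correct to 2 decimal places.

13.16

Midpoints: 2, 7, 12, 17, 22, 27
Σfm = 25×2 + 30×7 + 32×12 + 21×17 + 21×22 + 17×27 = 1922
n = Σf = 146
Mean = 1922 / 146 = 13.1644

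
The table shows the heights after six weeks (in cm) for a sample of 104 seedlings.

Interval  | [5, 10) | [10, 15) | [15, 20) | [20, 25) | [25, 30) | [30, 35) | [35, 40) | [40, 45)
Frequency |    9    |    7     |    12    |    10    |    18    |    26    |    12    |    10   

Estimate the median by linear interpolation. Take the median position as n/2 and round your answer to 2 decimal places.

28.89

Cumulative frequencies: 9, 16, 28, 38, 56, 82, 94, 104
n = 104; position = n/2 = 52.
This falls in the class [25, 30): L = 25, F = 38, f = 18, h = 5.
Median ≈ 25 + ((52 − 38) / 18) × 5 = 28.8889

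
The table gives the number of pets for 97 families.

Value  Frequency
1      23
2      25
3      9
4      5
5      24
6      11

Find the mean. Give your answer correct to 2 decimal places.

3.15

Values: 1, 2, 3, 4, 5, 6
Σfx = 23×1 + 25×2 + 9×3 + 5×4 + 24×5 + 11×6 = 306
n = Σf = 97
Mean = 306 / 97 = 3.1546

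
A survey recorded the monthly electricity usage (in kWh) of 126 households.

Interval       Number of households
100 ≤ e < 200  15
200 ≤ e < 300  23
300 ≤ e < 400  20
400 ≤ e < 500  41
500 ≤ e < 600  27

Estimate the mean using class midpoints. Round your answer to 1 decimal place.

383.3

Midpoints: 150, 250, 350, 450, 550
Σfm = 15×150 + 23×250 + 20×350 + 41×450 + 27×550 = 48300
n = Σf = 126
Mean = 48300 / 126 = 383.3333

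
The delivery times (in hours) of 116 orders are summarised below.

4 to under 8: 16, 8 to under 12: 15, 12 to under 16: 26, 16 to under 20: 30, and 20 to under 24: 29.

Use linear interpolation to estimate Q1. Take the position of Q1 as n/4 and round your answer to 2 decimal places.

11.47

Cumulative frequencies: 16, 31, 57, 87, 116
n = 116; position = n/4 = 29.
This falls in the class 8 to under 12: L = 8, F = 16, f = 15, h = 4.
Lower quartile ≈ 8 + ((29 − 16) / 15) × 4 = 11.4667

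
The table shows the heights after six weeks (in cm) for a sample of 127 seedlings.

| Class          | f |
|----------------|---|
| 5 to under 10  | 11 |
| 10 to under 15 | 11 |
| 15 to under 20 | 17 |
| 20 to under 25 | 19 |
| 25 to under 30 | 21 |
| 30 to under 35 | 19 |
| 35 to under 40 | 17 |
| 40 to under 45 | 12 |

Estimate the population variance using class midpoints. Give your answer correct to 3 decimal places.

Midpoints: 7.5, 12.5, 17.5, 22.5, 27.5, 32.5, 37.5, 42.5
n = 127, Σfm = 3287.5, mean = 25.8858
Σfm² = 98693.75
Σf(m − x̄)² = Σfm² − (Σfm)²/n = 98693.75 − 3287.5²/127 = 13594.0945
Population variance = 13594.0945 / 127 = 107.0401

107.040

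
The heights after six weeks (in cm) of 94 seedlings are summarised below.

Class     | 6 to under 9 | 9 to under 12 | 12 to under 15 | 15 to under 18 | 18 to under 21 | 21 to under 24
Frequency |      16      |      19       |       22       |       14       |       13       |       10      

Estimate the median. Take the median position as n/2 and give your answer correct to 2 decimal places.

Cumulative frequencies: 16, 35, 57, 71, 84, 94
n = 94; position = n/2 = 47.
This falls in the class 12 to under 15: L = 12, F = 35, f = 22, h = 3.
Median ≈ 12 + ((47 − 35) / 22) × 3 = 13.6364

13.64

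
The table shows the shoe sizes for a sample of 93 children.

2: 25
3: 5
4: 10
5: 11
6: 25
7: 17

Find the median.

5

Cumulative frequencies: 25, 30, 40, 51, 76, 93
n = 93, so the median is the value in position (n+1)/2 = 47.
Position 47 falls at value 5.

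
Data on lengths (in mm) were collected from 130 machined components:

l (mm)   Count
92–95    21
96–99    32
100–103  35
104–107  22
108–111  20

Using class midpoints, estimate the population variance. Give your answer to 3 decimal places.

26.694

Midpoints: 93.5, 97.5, 101.5, 105.5, 109.5
n = 130, Σfm = 13147, mean = 101.1308
Σfm² = 1333036.5
Σf(m − x̄)² = Σfm² − (Σfm)²/n = 1333036.5 − 13147²/130 = 3470.2769
Population variance = 3470.2769 / 130 = 26.6944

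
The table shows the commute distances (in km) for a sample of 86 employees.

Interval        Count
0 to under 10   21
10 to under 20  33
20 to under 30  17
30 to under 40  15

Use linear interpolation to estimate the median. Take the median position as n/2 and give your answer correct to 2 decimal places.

Cumulative frequencies: 21, 54, 71, 86
n = 86; position = n/2 = 43.
This falls in the class 10 to under 20: L = 10, F = 21, f = 33, h = 10.
Median ≈ 10 + ((43 − 21) / 33) × 10 = 16.6667

16.67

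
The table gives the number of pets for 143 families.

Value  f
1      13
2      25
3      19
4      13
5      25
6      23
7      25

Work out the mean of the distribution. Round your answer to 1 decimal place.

Values: 1, 2, 3, 4, 5, 6, 7
Σfx = 13×1 + 25×2 + 19×3 + 13×4 + 25×5 + 23×6 + 25×7 = 610
n = Σf = 143
Mean = 610 / 143 = 4.2657

4.3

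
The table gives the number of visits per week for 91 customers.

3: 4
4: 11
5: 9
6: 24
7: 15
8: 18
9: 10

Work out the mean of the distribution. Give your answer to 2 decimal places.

Values: 3, 4, 5, 6, 7, 8, 9
Σfx = 4×3 + 11×4 + 9×5 + 24×6 + 15×7 + 18×8 + 10×9 = 584
n = Σf = 91
Mean = 584 / 91 = 6.4176

6.42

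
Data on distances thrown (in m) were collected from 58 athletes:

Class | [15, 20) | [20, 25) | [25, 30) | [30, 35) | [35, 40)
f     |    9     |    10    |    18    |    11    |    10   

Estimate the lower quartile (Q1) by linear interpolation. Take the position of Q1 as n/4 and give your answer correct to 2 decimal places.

Cumulative frequencies: 9, 19, 37, 48, 58
n = 58; position = n/4 = 14.5.
This falls in the class [20, 25): L = 20, F = 9, f = 10, h = 5.
Lower quartile ≈ 20 + ((14.5 − 9) / 10) × 5 = 22.7500

22.75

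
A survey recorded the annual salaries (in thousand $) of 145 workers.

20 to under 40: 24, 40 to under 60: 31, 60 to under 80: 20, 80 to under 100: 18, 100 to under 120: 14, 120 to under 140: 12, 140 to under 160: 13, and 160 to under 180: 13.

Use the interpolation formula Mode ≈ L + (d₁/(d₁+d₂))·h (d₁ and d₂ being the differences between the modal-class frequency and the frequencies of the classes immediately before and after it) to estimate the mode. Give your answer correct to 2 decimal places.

Modal class: 40 to under 60 (highest frequency 31).
d₁ = 31 − 24 = 7, d₂ = 31 − 20 = 11
Mode ≈ 40 + (7/(7+11)) × 20 = 40 + 7.7778 = 47.7778

47.78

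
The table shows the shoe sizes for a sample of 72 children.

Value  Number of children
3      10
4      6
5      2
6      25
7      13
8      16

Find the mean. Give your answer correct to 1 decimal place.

Values: 3, 4, 5, 6, 7, 8
Σfx = 10×3 + 6×4 + 2×5 + 25×6 + 13×7 + 16×8 = 433
n = Σf = 72
Mean = 433 / 72 = 6.0139

6.0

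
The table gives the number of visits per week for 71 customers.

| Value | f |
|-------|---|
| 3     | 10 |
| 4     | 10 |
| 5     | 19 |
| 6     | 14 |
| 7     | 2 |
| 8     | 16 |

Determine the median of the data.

Cumulative frequencies: 10, 20, 39, 53, 55, 71
n = 71, so the median is the value in position (n+1)/2 = 36.
Position 36 falls at value 5.

5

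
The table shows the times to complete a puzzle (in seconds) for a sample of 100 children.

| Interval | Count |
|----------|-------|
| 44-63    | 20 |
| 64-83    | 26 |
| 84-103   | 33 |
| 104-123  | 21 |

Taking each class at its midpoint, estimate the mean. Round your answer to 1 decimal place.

84.5

Midpoints: 53.5, 73.5, 93.5, 113.5
Σfm = 20×53.5 + 26×73.5 + 33×93.5 + 21×113.5 = 8450
n = Σf = 100
Mean = 8450 / 100 = 84.5000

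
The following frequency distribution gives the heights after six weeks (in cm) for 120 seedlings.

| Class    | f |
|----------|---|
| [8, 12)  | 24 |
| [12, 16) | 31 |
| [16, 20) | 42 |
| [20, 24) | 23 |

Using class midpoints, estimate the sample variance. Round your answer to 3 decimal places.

16.654

Midpoints: 10, 14, 18, 22
n = 120, Σfm = 1936, mean = 16.1333
Σfm² = 33216
Σf(m − x̄)² = Σfm² − (Σfm)²/n = 33216 − 1936²/120 = 1981.8667
Sample variance = 1981.8667 / 119 = 16.6543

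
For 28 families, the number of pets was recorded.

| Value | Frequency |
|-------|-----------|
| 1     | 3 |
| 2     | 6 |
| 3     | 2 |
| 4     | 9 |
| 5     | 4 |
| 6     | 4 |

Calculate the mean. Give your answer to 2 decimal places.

3.61

Values: 1, 2, 3, 4, 5, 6
Σfx = 3×1 + 6×2 + 2×3 + 9×4 + 4×5 + 4×6 = 101
n = Σf = 28
Mean = 101 / 28 = 3.6071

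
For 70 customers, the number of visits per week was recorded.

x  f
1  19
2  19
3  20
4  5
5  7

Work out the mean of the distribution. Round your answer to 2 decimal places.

Values: 1, 2, 3, 4, 5
Σfx = 19×1 + 19×2 + 20×3 + 5×4 + 7×5 = 172
n = Σf = 70
Mean = 172 / 70 = 2.4571

2.46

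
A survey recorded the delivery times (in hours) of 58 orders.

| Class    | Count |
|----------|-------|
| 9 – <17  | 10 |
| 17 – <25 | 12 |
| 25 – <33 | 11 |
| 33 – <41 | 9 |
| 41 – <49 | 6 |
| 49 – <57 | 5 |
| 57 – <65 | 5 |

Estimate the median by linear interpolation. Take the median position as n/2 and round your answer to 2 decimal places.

30.09

Cumulative frequencies: 10, 22, 33, 42, 48, 53, 58
n = 58; position = n/2 = 29.
This falls in the class 25 – <33: L = 25, F = 22, f = 11, h = 8.
Median ≈ 25 + ((29 − 22) / 11) × 8 = 30.0909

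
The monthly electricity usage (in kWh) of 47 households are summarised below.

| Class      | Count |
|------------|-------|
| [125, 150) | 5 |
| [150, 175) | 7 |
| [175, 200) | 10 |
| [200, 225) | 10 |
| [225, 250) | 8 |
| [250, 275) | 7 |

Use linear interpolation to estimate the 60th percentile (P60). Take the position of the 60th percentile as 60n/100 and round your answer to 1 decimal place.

Cumulative frequencies: 5, 12, 22, 32, 40, 47
n = 47; position = 60n/100 = 28.2.
This falls in the class [200, 225): L = 200, F = 22, f = 10, h = 25.
60th percentile ≈ 200 + ((28.2 − 22) / 10) × 25 = 215.5000

215.5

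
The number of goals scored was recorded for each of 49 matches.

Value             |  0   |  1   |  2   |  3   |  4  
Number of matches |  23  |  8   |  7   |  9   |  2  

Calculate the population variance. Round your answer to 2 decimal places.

1.69

Values: 0, 1, 2, 3, 4
n = 49, Σfx = 57, mean = 1.1633
Σfx² = 149
Σf(x − x̄)² = Σfx² − (Σfx)²/n = 149 − 57²/49 = 82.6939
Population variance = 82.6939 / 49 = 1.6876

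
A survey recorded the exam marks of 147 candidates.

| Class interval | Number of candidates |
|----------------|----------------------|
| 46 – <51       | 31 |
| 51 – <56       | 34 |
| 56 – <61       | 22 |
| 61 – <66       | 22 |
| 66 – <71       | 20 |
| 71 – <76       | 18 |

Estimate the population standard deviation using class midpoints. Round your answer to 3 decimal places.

8.444

Midpoints: 48.5, 53.5, 58.5, 63.5, 68.5, 73.5
n = 147, Σfm = 8699.5, mean = 59.1803
Σfm² = 525320.75
Σf(m − x̄)² = Σfm² − (Σfm)²/n = 525320.75 − 8699.5²/147 = 10481.9728
Population variance = 10481.9728 / 147 = 71.3059
Standard deviation = √71.3059 = 8.4443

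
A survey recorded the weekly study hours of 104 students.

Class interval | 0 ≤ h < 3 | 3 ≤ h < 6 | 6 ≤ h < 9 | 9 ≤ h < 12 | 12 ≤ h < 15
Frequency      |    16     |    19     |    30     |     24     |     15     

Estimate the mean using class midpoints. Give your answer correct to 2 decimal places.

7.59

Midpoints: 1.5, 4.5, 7.5, 10.5, 13.5
Σfm = 16×1.5 + 19×4.5 + 30×7.5 + 24×10.5 + 15×13.5 = 789
n = Σf = 104
Mean = 789 / 104 = 7.5865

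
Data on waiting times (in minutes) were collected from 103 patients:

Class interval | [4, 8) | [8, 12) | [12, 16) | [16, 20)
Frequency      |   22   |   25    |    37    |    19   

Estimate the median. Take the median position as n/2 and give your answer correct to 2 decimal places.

Cumulative frequencies: 22, 47, 84, 103
n = 103; position = n/2 = 51.5.
This falls in the class [12, 16): L = 12, F = 47, f = 37, h = 4.
Median ≈ 12 + ((51.5 − 47) / 37) × 4 = 12.4865

12.49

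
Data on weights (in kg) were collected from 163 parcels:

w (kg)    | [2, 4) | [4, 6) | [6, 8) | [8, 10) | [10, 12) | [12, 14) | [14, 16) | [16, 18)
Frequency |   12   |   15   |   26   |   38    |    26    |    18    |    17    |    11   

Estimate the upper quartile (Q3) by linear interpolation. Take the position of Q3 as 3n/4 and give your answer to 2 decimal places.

12.58

Cumulative frequencies: 12, 27, 53, 91, 117, 135, 152, 163
n = 163; position = 3n/4 = 122.25.
This falls in the class [12, 14): L = 12, F = 117, f = 18, h = 2.
Upper quartile ≈ 12 + ((122.25 − 117) / 18) × 2 = 12.5833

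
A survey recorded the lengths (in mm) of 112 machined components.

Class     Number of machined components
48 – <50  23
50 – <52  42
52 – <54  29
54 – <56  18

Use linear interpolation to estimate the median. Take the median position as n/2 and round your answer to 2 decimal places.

Cumulative frequencies: 23, 65, 94, 112
n = 112; position = n/2 = 56.
This falls in the class 50 – <52: L = 50, F = 23, f = 42, h = 2.
Median ≈ 50 + ((56 − 23) / 42) × 2 = 51.5714

51.57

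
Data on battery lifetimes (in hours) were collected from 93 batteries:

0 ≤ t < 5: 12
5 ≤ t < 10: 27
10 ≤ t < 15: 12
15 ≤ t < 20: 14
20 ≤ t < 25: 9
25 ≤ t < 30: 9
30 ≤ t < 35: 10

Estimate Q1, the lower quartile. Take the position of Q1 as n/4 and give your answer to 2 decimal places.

Cumulative frequencies: 12, 39, 51, 65, 74, 83, 93
n = 93; position = n/4 = 23.25.
This falls in the class 5 ≤ t < 10: L = 5, F = 12, f = 27, h = 5.
Lower quartile ≈ 5 + ((23.25 − 12) / 27) × 5 = 7.0833

7.08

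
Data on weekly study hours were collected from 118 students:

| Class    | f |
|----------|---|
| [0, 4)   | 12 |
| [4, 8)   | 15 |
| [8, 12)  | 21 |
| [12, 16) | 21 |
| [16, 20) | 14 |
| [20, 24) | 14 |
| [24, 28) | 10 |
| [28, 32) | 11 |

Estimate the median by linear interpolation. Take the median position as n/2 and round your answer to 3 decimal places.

14.095

Cumulative frequencies: 12, 27, 48, 69, 83, 97, 107, 118
n = 118; position = n/2 = 59.
This falls in the class [12, 16): L = 12, F = 48, f = 21, h = 4.
Median ≈ 12 + ((59 − 48) / 21) × 4 = 14.0952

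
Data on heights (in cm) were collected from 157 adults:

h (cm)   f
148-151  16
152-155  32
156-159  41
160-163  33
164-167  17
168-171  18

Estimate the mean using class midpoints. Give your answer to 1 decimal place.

159.0

Midpoints: 149.5, 153.5, 157.5, 161.5, 165.5, 169.5
Σfm = 16×149.5 + 32×153.5 + 41×157.5 + 33×161.5 + 17×165.5 + 18×169.5 = 24955.5
n = Σf = 157
Mean = 24955.5 / 157 = 158.9522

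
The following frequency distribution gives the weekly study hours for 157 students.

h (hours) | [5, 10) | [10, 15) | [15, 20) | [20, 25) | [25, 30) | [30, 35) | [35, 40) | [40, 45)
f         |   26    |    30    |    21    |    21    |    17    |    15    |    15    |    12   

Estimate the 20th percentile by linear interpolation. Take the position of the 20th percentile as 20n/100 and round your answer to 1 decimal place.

Cumulative frequencies: 26, 56, 77, 98, 115, 130, 145, 157
n = 157; position = 20n/100 = 31.4.
This falls in the class [10, 15): L = 10, F = 26, f = 30, h = 5.
20th percentile ≈ 10 + ((31.4 − 26) / 30) × 5 = 10.9000

10.9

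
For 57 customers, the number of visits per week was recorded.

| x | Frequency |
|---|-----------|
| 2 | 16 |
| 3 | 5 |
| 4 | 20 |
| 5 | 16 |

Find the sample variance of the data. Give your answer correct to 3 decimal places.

Values: 2, 3, 4, 5
n = 57, Σfx = 207, mean = 3.6316
Σfx² = 829
Σf(x − x̄)² = Σfx² − (Σfx)²/n = 829 − 207²/57 = 77.2632
Sample variance = 77.2632 / 56 = 1.3797

1.380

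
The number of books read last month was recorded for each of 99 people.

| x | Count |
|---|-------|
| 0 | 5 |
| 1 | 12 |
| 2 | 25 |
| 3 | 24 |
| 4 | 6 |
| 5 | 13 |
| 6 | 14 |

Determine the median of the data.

Cumulative frequencies: 5, 17, 42, 66, 72, 85, 99
n = 99, so the median is the value in position (n+1)/2 = 50.
Position 50 falls at value 3.

3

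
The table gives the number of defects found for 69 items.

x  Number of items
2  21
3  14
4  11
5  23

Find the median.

Cumulative frequencies: 21, 35, 46, 69
n = 69, so the median is the value in position (n+1)/2 = 35.
Position 35 falls at value 3.

3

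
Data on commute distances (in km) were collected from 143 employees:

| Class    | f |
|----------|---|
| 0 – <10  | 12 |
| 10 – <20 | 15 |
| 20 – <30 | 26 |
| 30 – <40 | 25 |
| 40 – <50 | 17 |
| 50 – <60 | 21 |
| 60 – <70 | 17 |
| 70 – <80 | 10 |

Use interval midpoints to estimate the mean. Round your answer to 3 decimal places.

Midpoints: 5, 15, 25, 35, 45, 55, 65, 75
Σfm = 12×5 + 15×15 + 26×25 + 25×35 + 17×45 + 21×55 + 17×65 + 10×75 = 5585
n = Σf = 143
Mean = 5585 / 143 = 39.0559

39.056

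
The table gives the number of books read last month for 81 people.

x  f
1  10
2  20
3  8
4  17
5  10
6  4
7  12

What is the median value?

Cumulative frequencies: 10, 30, 38, 55, 65, 69, 81
n = 81, so the median is the value in position (n+1)/2 = 41.
Position 41 falls at value 4.

4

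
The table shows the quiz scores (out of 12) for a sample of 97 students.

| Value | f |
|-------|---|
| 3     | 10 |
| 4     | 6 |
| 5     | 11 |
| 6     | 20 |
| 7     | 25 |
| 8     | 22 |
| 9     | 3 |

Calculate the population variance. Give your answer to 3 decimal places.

Values: 3, 4, 5, 6, 7, 8, 9
n = 97, Σfx = 607, mean = 6.2577
Σfx² = 4057
Σf(x − x̄)² = Σfx² − (Σfx)²/n = 4057 − 607²/97 = 258.5567
Population variance = 258.5567 / 97 = 2.6655

2.666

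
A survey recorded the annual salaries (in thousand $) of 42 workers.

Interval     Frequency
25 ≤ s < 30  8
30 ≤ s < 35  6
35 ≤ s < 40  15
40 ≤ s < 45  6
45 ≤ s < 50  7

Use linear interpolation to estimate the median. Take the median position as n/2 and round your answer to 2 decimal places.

37.33

Cumulative frequencies: 8, 14, 29, 35, 42
n = 42; position = n/2 = 21.
This falls in the class 35 ≤ s < 40: L = 35, F = 14, f = 15, h = 5.
Median ≈ 35 + ((21 − 14) / 15) × 5 = 37.3333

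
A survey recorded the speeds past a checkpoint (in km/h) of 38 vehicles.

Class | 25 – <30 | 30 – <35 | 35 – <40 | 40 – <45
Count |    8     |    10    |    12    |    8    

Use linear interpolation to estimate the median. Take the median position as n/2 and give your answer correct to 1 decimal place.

35.4

Cumulative frequencies: 8, 18, 30, 38
n = 38; position = n/2 = 19.
This falls in the class 35 – <40: L = 35, F = 18, f = 12, h = 5.
Median ≈ 35 + ((19 − 18) / 12) × 5 = 35.4167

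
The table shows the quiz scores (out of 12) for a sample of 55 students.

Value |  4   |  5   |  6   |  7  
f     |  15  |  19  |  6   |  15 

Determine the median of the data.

5

Cumulative frequencies: 15, 34, 40, 55
n = 55, so the median is the value in position (n+1)/2 = 28.
Position 28 falls at value 5.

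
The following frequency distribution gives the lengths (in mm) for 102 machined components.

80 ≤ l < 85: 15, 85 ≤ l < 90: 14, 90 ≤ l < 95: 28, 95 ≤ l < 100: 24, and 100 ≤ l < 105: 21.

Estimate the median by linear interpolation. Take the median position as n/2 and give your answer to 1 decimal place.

Cumulative frequencies: 15, 29, 57, 81, 102
n = 102; position = n/2 = 51.
This falls in the class 90 ≤ l < 95: L = 90, F = 29, f = 28, h = 5.
Median ≈ 90 + ((51 − 29) / 28) × 5 = 93.9286

93.9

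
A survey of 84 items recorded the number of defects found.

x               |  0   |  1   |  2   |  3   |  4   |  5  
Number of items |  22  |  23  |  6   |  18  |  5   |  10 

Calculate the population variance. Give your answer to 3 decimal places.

2.834

Values: 0, 1, 2, 3, 4, 5
n = 84, Σfx = 159, mean = 1.8929
Σfx² = 539
Σf(x − x̄)² = Σfx² − (Σfx)²/n = 539 − 159²/84 = 238.0357
Population variance = 238.0357 / 84 = 2.8338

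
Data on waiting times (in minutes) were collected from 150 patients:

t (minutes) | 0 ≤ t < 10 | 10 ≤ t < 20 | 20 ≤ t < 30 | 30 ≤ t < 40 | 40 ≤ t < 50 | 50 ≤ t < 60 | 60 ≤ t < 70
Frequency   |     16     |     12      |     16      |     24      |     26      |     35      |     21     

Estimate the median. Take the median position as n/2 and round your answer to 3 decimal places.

Cumulative frequencies: 16, 28, 44, 68, 94, 129, 150
n = 150; position = n/2 = 75.
This falls in the class 40 ≤ t < 50: L = 40, F = 68, f = 26, h = 10.
Median ≈ 40 + ((75 − 68) / 26) × 10 = 42.6923

42.692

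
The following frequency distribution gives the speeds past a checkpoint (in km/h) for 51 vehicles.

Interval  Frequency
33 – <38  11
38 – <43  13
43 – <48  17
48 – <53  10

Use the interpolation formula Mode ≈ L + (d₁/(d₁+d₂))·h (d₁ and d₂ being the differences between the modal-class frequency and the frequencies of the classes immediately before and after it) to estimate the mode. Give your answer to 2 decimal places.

Modal class: 43 – <48 (highest frequency 17).
d₁ = 17 − 13 = 4, d₂ = 17 − 10 = 7
Mode ≈ 43 + (4/(4+7)) × 5 = 43 + 1.8182 = 44.8182

44.82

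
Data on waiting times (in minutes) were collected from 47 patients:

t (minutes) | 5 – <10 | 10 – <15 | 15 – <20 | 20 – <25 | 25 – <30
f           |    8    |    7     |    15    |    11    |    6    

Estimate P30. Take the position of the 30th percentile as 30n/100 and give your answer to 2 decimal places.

14.36

Cumulative frequencies: 8, 15, 30, 41, 47
n = 47; position = 30n/100 = 14.1.
This falls in the class 10 – <15: L = 10, F = 8, f = 7, h = 5.
30th percentile ≈ 10 + ((14.1 − 8) / 7) × 5 = 14.3571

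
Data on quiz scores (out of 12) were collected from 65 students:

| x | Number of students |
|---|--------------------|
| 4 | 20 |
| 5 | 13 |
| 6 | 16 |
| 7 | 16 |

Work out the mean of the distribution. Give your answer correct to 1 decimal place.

Values: 4, 5, 6, 7
Σfx = 20×4 + 13×5 + 16×6 + 16×7 = 353
n = Σf = 65
Mean = 353 / 65 = 5.4308

5.4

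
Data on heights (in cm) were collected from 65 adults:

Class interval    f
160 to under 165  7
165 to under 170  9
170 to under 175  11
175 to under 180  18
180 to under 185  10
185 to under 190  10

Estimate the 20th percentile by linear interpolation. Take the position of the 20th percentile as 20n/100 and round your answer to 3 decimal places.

Cumulative frequencies: 7, 16, 27, 45, 55, 65
n = 65; position = 20n/100 = 13.
This falls in the class 165 to under 170: L = 165, F = 7, f = 9, h = 5.
20th percentile ≈ 165 + ((13 − 7) / 9) × 5 = 168.3333

168.333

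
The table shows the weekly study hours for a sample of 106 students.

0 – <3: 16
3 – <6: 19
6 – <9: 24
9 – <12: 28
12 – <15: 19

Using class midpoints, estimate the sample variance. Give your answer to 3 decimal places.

15.847

Midpoints: 1.5, 4.5, 7.5, 10.5, 13.5
n = 106, Σfm = 840, mean = 7.9245
Σfm² = 8320.5
Σf(m − x̄)² = Σfm² − (Σfm)²/n = 8320.5 − 840²/106 = 1663.8962
Sample variance = 1663.8962 / 105 = 15.8466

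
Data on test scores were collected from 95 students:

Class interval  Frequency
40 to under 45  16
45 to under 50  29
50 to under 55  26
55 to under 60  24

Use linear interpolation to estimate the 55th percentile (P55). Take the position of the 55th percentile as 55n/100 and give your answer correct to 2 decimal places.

51.39

Cumulative frequencies: 16, 45, 71, 95
n = 95; position = 55n/100 = 52.25.
This falls in the class 50 to under 55: L = 50, F = 45, f = 26, h = 5.
55th percentile ≈ 50 + ((52.25 − 45) / 26) × 5 = 51.3942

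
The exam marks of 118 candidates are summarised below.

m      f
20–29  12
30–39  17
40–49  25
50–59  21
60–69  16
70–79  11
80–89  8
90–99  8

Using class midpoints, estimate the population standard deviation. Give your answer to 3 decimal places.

Midpoints: 24.5, 34.5, 44.5, 54.5, 64.5, 74.5, 84.5, 94.5
n = 118, Σfm = 6421, mean = 54.4153
Σfm² = 395499.5
Σf(m − x̄)² = Σfm² − (Σfm)²/n = 395499.5 − 6421²/118 = 46099.1525
Population variance = 46099.1525 / 118 = 390.6708
Standard deviation = √390.6708 = 19.7654

19.765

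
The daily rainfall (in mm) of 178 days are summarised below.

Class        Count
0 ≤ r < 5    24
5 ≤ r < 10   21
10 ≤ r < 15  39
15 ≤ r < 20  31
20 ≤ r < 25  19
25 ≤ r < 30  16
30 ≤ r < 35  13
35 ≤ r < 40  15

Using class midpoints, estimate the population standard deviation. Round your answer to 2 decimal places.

Midpoints: 2.5, 7.5, 12.5, 17.5, 22.5, 27.5, 32.5, 37.5
n = 178, Σfm = 3100, mean = 17.4157
Σfm² = 73462.5
Σf(m − x̄)² = Σfm² − (Σfm)²/n = 73462.5 − 3100²/178 = 19473.7360
Population variance = 19473.7360 / 178 = 109.4030
Standard deviation = √109.4030 = 10.4596

10.46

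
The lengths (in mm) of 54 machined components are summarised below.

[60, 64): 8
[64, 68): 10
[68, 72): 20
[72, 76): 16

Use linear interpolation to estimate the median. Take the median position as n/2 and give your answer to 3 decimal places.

Cumulative frequencies: 8, 18, 38, 54
n = 54; position = n/2 = 27.
This falls in the class [68, 72): L = 68, F = 18, f = 20, h = 4.
Median ≈ 68 + ((27 − 18) / 20) × 4 = 69.8000

69.800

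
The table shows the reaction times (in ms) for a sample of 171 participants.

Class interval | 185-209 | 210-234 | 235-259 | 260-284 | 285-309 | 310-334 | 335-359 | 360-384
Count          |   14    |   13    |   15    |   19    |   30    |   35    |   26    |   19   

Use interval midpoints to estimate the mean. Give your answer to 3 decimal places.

Midpoints: 197, 222, 247, 272, 297, 322, 347, 372
Σfm = 14×197 + 13×222 + 15×247 + 19×272 + 30×297 + 35×322 + 26×347 + 19×372 = 50787
n = Σf = 171
Mean = 50787 / 171 = 297.0000

297.000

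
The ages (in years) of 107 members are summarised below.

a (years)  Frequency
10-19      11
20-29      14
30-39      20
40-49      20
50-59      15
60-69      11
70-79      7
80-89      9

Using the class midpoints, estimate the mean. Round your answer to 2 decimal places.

45.71

Midpoints: 14.5, 24.5, 34.5, 44.5, 54.5, 64.5, 74.5, 84.5
Σfm = 11×14.5 + 14×24.5 + 20×34.5 + 20×44.5 + 15×54.5 + 11×64.5 + 7×74.5 + 9×84.5 = 4891.5
n = Σf = 107
Mean = 4891.5 / 107 = 45.7150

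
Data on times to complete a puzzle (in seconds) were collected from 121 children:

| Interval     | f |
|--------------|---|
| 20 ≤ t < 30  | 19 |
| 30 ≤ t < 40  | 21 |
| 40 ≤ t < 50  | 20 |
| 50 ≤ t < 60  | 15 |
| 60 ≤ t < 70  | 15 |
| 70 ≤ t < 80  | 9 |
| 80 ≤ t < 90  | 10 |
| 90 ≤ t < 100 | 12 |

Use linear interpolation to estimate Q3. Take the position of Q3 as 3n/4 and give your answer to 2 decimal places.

Cumulative frequencies: 19, 40, 60, 75, 90, 99, 109, 121
n = 121; position = 3n/4 = 90.75.
This falls in the class 70 ≤ t < 80: L = 70, F = 90, f = 9, h = 10.
Upper quartile ≈ 70 + ((90.75 − 90) / 9) × 10 = 70.8333

70.83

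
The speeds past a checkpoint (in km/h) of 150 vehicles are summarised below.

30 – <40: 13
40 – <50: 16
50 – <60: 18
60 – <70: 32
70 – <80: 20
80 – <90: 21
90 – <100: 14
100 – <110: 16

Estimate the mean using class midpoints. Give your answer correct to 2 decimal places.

70.27

Midpoints: 35, 45, 55, 65, 75, 85, 95, 105
Σfm = 13×35 + 16×45 + 18×55 + 32×65 + 20×75 + 21×85 + 14×95 + 16×105 = 10540
n = Σf = 150
Mean = 10540 / 150 = 70.2667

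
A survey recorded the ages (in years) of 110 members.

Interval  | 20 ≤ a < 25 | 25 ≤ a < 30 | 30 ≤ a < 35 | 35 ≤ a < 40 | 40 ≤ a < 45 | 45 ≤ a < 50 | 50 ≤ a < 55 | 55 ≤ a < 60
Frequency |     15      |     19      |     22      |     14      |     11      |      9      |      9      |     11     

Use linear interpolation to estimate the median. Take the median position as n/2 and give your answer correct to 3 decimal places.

34.773

Cumulative frequencies: 15, 34, 56, 70, 81, 90, 99, 110
n = 110; position = n/2 = 55.
This falls in the class 30 ≤ a < 35: L = 30, F = 34, f = 22, h = 5.
Median ≈ 30 + ((55 − 34) / 22) × 5 = 34.7727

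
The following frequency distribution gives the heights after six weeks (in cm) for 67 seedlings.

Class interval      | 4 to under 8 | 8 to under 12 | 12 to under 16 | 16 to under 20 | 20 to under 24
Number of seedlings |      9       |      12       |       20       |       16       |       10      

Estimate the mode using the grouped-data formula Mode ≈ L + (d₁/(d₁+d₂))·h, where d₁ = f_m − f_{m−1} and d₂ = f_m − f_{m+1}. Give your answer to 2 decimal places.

Modal class: 12 to under 16 (highest frequency 20).
d₁ = 20 − 12 = 8, d₂ = 20 − 16 = 4
Mode ≈ 12 + (8/(8+4)) × 4 = 12 + 2.6667 = 14.6667

14.67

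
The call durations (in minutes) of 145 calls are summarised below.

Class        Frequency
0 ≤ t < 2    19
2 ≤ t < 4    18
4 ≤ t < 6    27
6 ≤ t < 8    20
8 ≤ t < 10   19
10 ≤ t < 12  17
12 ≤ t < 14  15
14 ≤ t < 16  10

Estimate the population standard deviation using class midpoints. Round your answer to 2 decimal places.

4.23

Midpoints: 1, 3, 5, 7, 9, 11, 13, 15
n = 145, Σfm = 1051, mean = 7.2483
Σfm² = 10217
Σf(m − x̄)² = Σfm² − (Σfm)²/n = 10217 − 1051²/145 = 2599.0621
Population variance = 2599.0621 / 145 = 17.9246
Standard deviation = √17.9246 = 4.2337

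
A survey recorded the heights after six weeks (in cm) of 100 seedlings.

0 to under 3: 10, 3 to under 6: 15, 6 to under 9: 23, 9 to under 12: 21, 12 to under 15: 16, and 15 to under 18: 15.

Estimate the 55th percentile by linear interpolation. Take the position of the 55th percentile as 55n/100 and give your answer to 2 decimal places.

10.00

Cumulative frequencies: 10, 25, 48, 69, 85, 100
n = 100; position = 55n/100 = 55.
This falls in the class 9 to under 12: L = 9, F = 48, f = 21, h = 3.
55th percentile ≈ 9 + ((55 − 48) / 21) × 3 = 10.0000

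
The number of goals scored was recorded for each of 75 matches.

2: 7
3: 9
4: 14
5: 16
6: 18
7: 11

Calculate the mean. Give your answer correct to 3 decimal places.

4.827

Values: 2, 3, 4, 5, 6, 7
Σfx = 7×2 + 9×3 + 14×4 + 16×5 + 18×6 + 11×7 = 362
n = Σf = 75
Mean = 362 / 75 = 4.8267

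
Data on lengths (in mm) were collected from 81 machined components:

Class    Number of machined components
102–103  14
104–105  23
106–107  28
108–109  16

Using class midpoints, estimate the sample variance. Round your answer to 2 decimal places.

3.99

Midpoints: 102.5, 104.5, 106.5, 108.5
n = 81, Σfm = 8556.5, mean = 105.6358
Σfm² = 904192.25
Σf(m − x̄)² = Σfm² − (Σfm)²/n = 904192.25 − 8556.5²/81 = 319.5062
Sample variance = 319.5062 / 80 = 3.9938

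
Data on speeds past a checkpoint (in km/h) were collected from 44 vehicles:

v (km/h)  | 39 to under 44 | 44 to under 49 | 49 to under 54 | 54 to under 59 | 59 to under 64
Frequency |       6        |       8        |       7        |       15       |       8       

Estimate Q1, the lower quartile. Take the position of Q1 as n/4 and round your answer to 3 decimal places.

Cumulative frequencies: 6, 14, 21, 36, 44
n = 44; position = n/4 = 11.
This falls in the class 44 to under 49: L = 44, F = 6, f = 8, h = 5.
Lower quartile ≈ 44 + ((11 − 6) / 8) × 5 = 47.1250

47.125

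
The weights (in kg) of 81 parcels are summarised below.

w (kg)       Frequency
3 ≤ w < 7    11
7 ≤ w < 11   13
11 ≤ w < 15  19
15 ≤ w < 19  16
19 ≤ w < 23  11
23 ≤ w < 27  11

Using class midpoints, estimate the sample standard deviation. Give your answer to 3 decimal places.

6.325

Midpoints: 5, 9, 13, 17, 21, 25
n = 81, Σfm = 1197, mean = 14.7778
Σfm² = 20889
Σf(m − x̄)² = Σfm² − (Σfm)²/n = 20889 − 1197²/81 = 3200.0000
Sample variance = 3200.0000 / 80 = 40.0000
Standard deviation = √40.0000 = 6.3246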